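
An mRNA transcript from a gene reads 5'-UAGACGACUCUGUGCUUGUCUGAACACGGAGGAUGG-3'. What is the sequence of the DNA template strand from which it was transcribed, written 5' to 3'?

5′-CCATCCTCCGTGTTCAGACAAGCACAGAGTCGTCTA-3′

Replace U with T to get the coding DNA strand: TAGACGACTCTGTGCTTGTCTGAACACGGAGGATGG. The template strand is its reverse complement (complement ATCTGCTGAGACACGAACAGACTTGTGCCTCCTACC, then reverse).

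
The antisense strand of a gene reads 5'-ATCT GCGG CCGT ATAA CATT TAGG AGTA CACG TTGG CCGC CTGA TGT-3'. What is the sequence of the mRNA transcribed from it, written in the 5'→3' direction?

RNA polymerase reads the template 3'→5' and synthesizes mRNA 5'→3' by base-pairing (A→U, T→A, G↔C). The complement of the template is TAGACGCCGGCATATTGTAAATCCTCATGTGCAACCGGCGGACTACA; antiparallel, so 5'→3' the coding strand is ACATCAGGCGGCCAACGTGTACTCCTAAATGTTATACGGCCGCAGAT. Replace T with U for the mRNA.

5'-ACAUCAGGCGGCCAACGUGUACUCCUAAAUGUUAUACGGCCGCAGAU-3'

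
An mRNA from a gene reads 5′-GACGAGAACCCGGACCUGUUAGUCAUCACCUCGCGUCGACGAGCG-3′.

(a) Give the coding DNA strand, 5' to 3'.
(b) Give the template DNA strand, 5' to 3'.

(a) The coding strand matches the mRNA with U→T.
(b) The template strand is the reverse complement of the coding strand.

(a) 5'-GACGAGAACCCGGACCTGTTAGTCATCACCTCGCGTCGACGAGCG-3'
(b) 5'-CGCTCGTCGACGCGAGGTGATGACTAACAGGTCCGGGTTCTCGTC-3'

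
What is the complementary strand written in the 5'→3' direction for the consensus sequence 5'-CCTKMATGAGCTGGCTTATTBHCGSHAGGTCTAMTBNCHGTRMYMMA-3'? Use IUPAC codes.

5′-TKKRKYACDGNVAKTAGACCTDSCGDVAATAAGCCAGCTCATKMAGG-3′

Standard pairs A↔T, G↔C; ambiguity codes pair R↔Y, M↔K, S↔S, B↔V, H↔D, N↔N. Complement (GGAMKTACTCGACCGAATAAVDGCSDTCCAGATKAVNGDCAYKRKKT), then reverse for 5'→3'.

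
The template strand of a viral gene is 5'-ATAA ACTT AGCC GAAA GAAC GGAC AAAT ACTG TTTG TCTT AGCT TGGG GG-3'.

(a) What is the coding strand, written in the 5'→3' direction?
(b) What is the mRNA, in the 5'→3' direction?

(a) 5'-CCCCCAAGCTAAGACAAACAGTATTTGTCCGTTCTTTCGGCTAAGTTTAT-3'
(b) 5'-CCCCCAAGCUAAGACAAACAGUAUUUGUCCGUUCUUUCGGCUAAGUUUAU-3'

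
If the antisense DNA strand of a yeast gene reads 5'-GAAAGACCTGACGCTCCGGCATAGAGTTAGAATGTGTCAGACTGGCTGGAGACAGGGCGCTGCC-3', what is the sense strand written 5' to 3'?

The coding strand is complementary and antiparallel to the template: take the complement (A↔T, G↔C) and reverse.

5′-GGCAGCGCCCTGTCTCCAGCCAGTCTGACACATTCTAACTCTATGCCGGAGCGTCAGGTCTTTC-3′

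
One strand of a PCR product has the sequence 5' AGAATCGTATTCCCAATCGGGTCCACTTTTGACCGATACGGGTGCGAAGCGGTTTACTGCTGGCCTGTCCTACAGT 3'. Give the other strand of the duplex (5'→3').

The complement of AGAATCGTATTCCCAATCGGGTCCACTTTTGACCGATACGGGTGCGAAGCGGTTTACTGCTGGCCTGTCCTACAGT is TCTTAGCATAAGGGTTAGCCCAGGTGAAAACTGGCTATGCCCACGCTTCGCCAAATGACGACCGGACAGGATGTCA (A↔T, G↔C). DNA strands are antiparallel, so the complementary strand runs 3'→5'; reversing gives the 5'→3' form.

5'-ACTGTAGGACAGGCCAGCAGTAAACCGCTTCGCACCCGTATCGGTCAAAAGTGGACCCGATTGGGAATACGATTCT-3'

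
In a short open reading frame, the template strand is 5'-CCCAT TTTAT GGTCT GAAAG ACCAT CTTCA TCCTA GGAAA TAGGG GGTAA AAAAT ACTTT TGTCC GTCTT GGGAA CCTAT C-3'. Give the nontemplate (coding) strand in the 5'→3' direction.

5'-GATAGGTTCCCAAGACGGACAAAAGTATTTTTTACCCCCTATTTCCTAGGATGAAGATGGTCTTTCAGACCATAAAATGGG-3'

The coding strand is complementary and antiparallel to the template: take the complement (A↔T, G↔C) and reverse.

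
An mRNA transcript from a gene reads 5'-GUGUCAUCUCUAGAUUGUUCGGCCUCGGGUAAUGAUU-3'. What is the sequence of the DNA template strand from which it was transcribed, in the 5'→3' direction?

Replace U with T to get the coding DNA strand: GTGTCATCTCTAGATTGTTCGGCCTCGGGTAATGATT. The template strand is its reverse complement (complement CACAGTAGAGATCTAACAAGCCGGAGCCCATTACTAA, then reverse).

5'-AATCATTACCCGAGGCCGAACAATCTAGAGATGACAC-3'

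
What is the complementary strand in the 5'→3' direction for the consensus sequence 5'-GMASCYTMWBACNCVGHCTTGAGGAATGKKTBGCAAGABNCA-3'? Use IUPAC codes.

Standard pairs A↔T, G↔C; ambiguity codes pair Y↔R, M↔K, W↔W, S↔S, B↔V, H↔D, N↔N. Complement (CKTSGRAKWVTGNGBCDGAACTCCTTACMMAVCGTTCTVNGT), then reverse for 5'→3'.

5'-TGNVTCTTGCVAMMCATTCCTCAAGDCBGNGTVWKARGSTKC-3'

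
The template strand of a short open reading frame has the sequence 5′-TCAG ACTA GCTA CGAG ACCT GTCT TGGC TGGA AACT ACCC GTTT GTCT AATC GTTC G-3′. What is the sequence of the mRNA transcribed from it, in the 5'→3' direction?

5'-CGAACGAUUAGACAAACGGGUAGUUUCCAGCCAAGACAGGUCUCGUAGCUAGUCUGA-3'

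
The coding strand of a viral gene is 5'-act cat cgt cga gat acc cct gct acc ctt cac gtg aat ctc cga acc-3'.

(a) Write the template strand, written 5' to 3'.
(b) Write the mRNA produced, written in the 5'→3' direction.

(a) 5'-GGTTCGGAGATTCACGTGAAGGGTAGCAGGGGTATCTCGACGATGAGT-3'
(b) 5'-ACUCAUCGUCGAGAUACCCCUGCUACCCUUCACGUGAAUCUCCGAACC-3'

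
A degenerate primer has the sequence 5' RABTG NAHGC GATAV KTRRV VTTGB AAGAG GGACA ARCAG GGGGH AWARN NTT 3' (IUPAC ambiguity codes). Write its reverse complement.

5'-AANNYTWTDCCCCCTGYTTGTCCCTCTTVCAABBYYAMBTATCGCDTNCAVTY-3'

Standard pairs A↔T, G↔C; ambiguity codes pair R↔Y, K↔M, W↔W, B↔V, H↔D, N↔N. Complement (YTVACNTDCGCTATBMAYYBBAACVTTCTCCCTGTTYGTCCCCCDTWTYNNAA), then reverse for 5'→3'.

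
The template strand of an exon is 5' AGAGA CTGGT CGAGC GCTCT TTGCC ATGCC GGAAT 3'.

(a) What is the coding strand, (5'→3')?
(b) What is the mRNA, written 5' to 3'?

(a) 5'-ATTCCGGCATGGCAAAGAGCGCTCGACCAGTCTCT-3'
(b) 5'-AUUCCGGCAUGGCAAAGAGCGCUCGACCAGUCUCU-3'

(a) The coding strand is the reverse complement of the template: complement TCTCTGACCAGCTCGCGAGAAACGGTACGGCCTTA, then reverse.
(b) mRNA has the coding-strand sequence with T→U.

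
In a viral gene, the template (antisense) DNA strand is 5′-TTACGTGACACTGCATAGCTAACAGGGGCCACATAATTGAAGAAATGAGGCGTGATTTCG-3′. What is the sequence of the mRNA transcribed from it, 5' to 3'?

5'-CGAAAUCACGCCUCAUUUCUUCAAUUAUGUGGCCCCUGUUAGCUAUGCAGUGUCACGUAA-3'

The mRNA has the sequence of the coding strand (reverse complement of the template) with T→U. Reverse complement of TTACGTGACACTGCATAGCTAACAGGGGCCACATAATTGAAGAAATGAGGCGTGATTTCG is CGAAATCACGCCTCATTTCTTCAATTATGTGGCCCCTGTTAGCTATGCAGTGTCACGTAA; then T→U.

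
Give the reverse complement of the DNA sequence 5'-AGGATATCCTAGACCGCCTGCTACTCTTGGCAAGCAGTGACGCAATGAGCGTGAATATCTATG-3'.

5′-CATAGATATTCACGCTCATTGCGTCACTGCTTGCCAAGAGTAGCAGGCGGTCTAGGATATCCT-3′

Complement each base (A↔T, G↔C): TCCTATAGGATCTGGCGGACGATGAGAACCGTTCGTCACTGCGTTACTCGCACTTATAGATAC. Then reverse.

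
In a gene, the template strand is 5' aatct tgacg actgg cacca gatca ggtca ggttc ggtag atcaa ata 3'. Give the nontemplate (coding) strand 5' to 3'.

The coding strand is complementary and antiparallel to the template: take the complement (A↔T, G↔C) and reverse.

5'-TATTTGATCTACCGAACCTGACCTGATCTGGTGCCAGTCGTCAAGATT-3'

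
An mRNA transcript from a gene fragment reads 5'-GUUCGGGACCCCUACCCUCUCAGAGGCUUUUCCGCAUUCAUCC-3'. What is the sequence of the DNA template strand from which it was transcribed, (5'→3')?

Replace U with T to get the coding DNA strand: GTTCGGGACCCCTACCCTCTCAGAGGCTTTTCCGCATTCATCC. The template strand is its reverse complement (complement CAAGCCCTGGGGATGGGAGAGTCTCCGAAAAGGCGTAAGTAGG, then reverse).

5'-GGATGAATGCGGAAAAGCCTCTGAGAGGGTAGGGGTCCCGAAC-3'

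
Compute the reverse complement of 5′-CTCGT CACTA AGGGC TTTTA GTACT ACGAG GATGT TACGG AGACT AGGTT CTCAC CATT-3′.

5'-AATGGTGAGAACCTAGTCTCCGTAACATCCTCGTAGTACTAAAAGCCCTTAGTGACGAG-3'

Complement each base (A↔T, G↔C): GAGCAGTGATTCCCGAAAATCATGATGCTCCTACAATGCCTCTGATCCAAGAGTGGTAA. Then reverse.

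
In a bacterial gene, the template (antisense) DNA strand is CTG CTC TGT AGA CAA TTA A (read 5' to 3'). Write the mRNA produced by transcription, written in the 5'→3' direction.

5'-UUAAUUGUCUACAGAGCAG-3'

The mRNA has the sequence of the coding strand (reverse complement of the template) with T→U. Reverse complement of CTGCTCTGTAGACAATTAA is TTAATTGTCTACAGAGCAG; then T→U.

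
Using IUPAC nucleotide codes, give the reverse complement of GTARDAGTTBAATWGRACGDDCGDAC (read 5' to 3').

Standard pairs A↔T, G↔C; ambiguity codes pair R↔Y, W↔W, B↔V, D↔H. Complement (CATYHTCAAVTTAWCYTGCHHGCHTG), then reverse for 5'→3'.

5'-GTHCGHHCGTYCWATTVAACTHYTAC-3'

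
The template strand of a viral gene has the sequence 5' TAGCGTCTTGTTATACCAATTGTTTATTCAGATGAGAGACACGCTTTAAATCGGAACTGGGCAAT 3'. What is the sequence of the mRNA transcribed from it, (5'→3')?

5'-AUUGCCCAGUUCCGAUUUAAAGCGUGUCUCUCAUCUGAAUAAACAAUUGGUAUAACAAGACGCUA-3'

RNA polymerase reads the template 3'→5' and synthesizes mRNA 5'→3' by base-pairing (A→U, T→A, G↔C). The complement of the template is ATCGCAGAACAATATGGTTAACAAATAAGTCTACTCTCTGTGCGAAATTTAGCCTTGACCCGTTA; antiparallel, so 5'→3' the coding strand is ATTGCCCAGTTCCGATTTAAAGCGTGTCTCTCATCTGAATAAACAATTGGTATAACAAGACGCTA. Replace T with U for the mRNA.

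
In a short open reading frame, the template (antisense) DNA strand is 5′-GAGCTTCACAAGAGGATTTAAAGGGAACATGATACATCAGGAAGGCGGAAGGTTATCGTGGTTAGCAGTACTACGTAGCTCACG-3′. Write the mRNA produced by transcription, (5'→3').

5'-CGUGAGCUACGUAGUACUGCUAACCACGAUAACCUUCCGCCUUCCUGAUGUAUCAUGUUCCCUUUAAAUCCUCUUGUGAAGCUC-3'

RNA polymerase reads the template 3'→5' and synthesizes mRNA 5'→3' by base-pairing (A→U, T→A, G↔C). The complement of the template is CTCGAAGTGTTCTCCTAAATTTCCCTTGTACTATGTAGTCCTTCCGCCTTCCAATAGCACCAATCGTCATGATGCATCGAGTGC; antiparallel, so 5'→3' the coding strand is CGTGAGCTACGTAGTACTGCTAACCACGATAACCTTCCGCCTTCCTGATGTATCATGTTCCCTTTAAATCCTCTTGTGAAGCTC. Replace T with U for the mRNA.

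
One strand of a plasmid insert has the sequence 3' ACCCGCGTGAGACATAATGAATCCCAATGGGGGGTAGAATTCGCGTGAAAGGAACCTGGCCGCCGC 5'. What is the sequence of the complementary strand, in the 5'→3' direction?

The strand is given 3'→5', so its complement runs 5'→3' in the same left-to-right order: pair each base A↔T, G↔C.

5′-TGGGCGCACTCTGTATTACTTAGGGTTACCCCCCATCTTAAGCGCACTTTCCTTGGACCGGCGGCG-3′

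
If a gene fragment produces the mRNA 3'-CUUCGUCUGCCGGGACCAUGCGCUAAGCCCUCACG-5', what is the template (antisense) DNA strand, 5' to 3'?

Written 5'→3' the mRNA is GCACUCCCGAAUCGCGUACCAGGGCCGUCUGCUUC, so the coding DNA strand is GCACTCCCGAATCGCGTACCAGGGCCGTCTGCTTC. The template is its reverse complement.

5'-GAAGCAGACGGCCCTGGTACGCGATTCGGGAGTGC-3'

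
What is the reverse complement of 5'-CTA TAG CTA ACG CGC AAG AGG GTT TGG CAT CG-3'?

5'-CGATGCCAAACCCTCTTGCGCGTTAGCTATAG-3'

Reading the sequence 3'→5' and pairing each base (A↔T, G↔C) gives the reverse complement directly.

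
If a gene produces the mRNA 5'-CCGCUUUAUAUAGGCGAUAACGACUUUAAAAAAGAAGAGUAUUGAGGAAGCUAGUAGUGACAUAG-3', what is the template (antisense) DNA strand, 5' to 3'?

Replace U with T to get the coding DNA strand: CCGCTTTATATAGGCGATAACGACTTTAAAAAAGAAGAGTATTGAGGAAGCTAGTAGTGACATAG. The template strand is its reverse complement (complement GGCGAAATATATCCGCTATTGCTGAAATTTTTTCTTCTCATAACTCCTTCGATCATCACTGTATC, then reverse).

5'-CTATGTCACTACTAGCTTCCTCAATACTCTTCTTTTTTAAAGTCGTTATCGCCTATATAAAGCGG-3'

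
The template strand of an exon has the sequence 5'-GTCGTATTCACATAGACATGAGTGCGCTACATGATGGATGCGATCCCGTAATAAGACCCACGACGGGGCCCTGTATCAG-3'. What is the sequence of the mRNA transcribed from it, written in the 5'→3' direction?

5′-CUGAUACAGGGCCCCGUCGUGGGUCUUAUUACGGGAUCGCAUCCAUCAUGUAGCGCACUCAUGUCUAUGUGAAUACGAC-3′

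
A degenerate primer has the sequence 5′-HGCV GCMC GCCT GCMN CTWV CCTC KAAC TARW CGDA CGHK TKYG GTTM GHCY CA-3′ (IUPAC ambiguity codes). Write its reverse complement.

Standard pairs A↔T, G↔C; ambiguity codes pair R↔Y, M↔K, W↔W, D↔H, V↔B, N↔N. Complement (DCGBCGKGCGGACGKNGAWBGGAGMTTGATYWGCHTGCDMAMRCCAAKCDGRGT), then reverse for 5'→3'.

5'-TGRGDCKAACCRMAMDCGTHCGWYTAGTTMGAGGBWAGNKGCAGGCGKGCBGCD-3'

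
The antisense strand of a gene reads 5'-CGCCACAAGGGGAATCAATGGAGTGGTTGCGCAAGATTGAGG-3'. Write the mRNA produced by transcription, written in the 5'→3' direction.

5'-CCUCAAUCUUGCGCAACCACUCCAUUGAUUCCCCUUGUGGCG-3'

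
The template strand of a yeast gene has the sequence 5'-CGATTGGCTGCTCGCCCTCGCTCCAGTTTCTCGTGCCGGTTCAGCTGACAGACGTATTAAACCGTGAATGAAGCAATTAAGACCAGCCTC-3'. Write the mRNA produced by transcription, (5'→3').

The mRNA has the sequence of the coding strand (reverse complement of the template) with T→U. Reverse complement of CGATTGGCTGCTCGCCCTCGCTCCAGTTTCTCGTGCCGGTTCAGCTGACAGACGTATTAAACCGTGAATGAAGCAATTAAGACCAGCCTC is GAGGCTGGTCTTAATTGCTTCATTCACGGTTTAATACGTCTGTCAGCTGAACCGGCACGAGAAACTGGAGCGAGGGCGAGCAGCCAATCG; then T→U.

5′-GAGGCUGGUCUUAAUUGCUUCAUUCACGGUUUAAUACGUCUGUCAGCUGAACCGGCACGAGAAACUGGAGCGAGGGCGAGCAGCCAAUCG-3′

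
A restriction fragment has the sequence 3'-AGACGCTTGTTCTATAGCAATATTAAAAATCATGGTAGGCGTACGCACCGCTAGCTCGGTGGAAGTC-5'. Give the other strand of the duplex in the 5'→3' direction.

5'-TCTGCGAACAAGATATCGTTATAATTTTTAGTACCATCCGCATGCGTGGCGATCGAGCCACCTTCAG-3'

The strand is given 3'→5', so its complement runs 5'→3' in the same left-to-right order: pair each base A↔T, G↔C.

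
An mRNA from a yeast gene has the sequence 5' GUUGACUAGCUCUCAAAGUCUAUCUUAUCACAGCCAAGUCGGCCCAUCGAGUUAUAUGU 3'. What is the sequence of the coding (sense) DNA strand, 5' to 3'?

5'-GTTGACTAGCTCTCAAAGTCTATCTTATCACAGCCAAGTCGGCCCATCGAGTTATATGT-3'

The coding DNA strand has the same 5'→3' sequence as the mRNA with U replaced by T.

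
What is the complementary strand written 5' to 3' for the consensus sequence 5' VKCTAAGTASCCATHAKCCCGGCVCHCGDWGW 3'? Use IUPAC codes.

5′-WCWHCGDGBGCCGGGMTDATGGSTACTTAGMB-3′

Standard pairs A↔T, G↔C; ambiguity codes pair K↔M, W↔W, S↔S, D↔H, V↔B. Complement (BMGATTCATSGGTADTMGGGCCGBGDGCHWCW), then reverse for 5'→3'.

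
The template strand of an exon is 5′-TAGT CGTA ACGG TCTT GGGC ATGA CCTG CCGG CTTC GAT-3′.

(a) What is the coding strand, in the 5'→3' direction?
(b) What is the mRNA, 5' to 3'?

(a) 5'-ATCGAAGCCGGCAGGTCATGCCCAAGACCGTTACGACTA-3'
(b) 5'-AUCGAAGCCGGCAGGUCAUGCCCAAGACCGUUACGACUA-3'

(a) The coding strand is the reverse complement of the template: complement ATCAGCATTGCCAGAACCCGTACTGGACGGCCGAAGCTA, then reverse.
(b) mRNA has the coding-strand sequence with T→U.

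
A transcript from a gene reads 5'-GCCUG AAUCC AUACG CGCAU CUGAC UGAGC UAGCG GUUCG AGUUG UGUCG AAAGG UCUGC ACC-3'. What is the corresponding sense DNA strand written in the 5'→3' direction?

The coding DNA strand has the same 5'→3' sequence as the mRNA with U replaced by T.

5'-GCCTGAATCCATACGCGCATCTGACTGAGCTAGCGGTTCGAGTTGTGTCGAAAGGTCTGCACC-3'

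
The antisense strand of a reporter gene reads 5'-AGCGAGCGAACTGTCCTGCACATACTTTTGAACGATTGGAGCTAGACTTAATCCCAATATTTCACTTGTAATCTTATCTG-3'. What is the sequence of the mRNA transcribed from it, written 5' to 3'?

5'-CAGAUAAGAUUACAAGUGAAAUAUUGGGAUUAAGUCUAGCUCCAAUCGUUCAAAAGUAUGUGCAGGACAGUUCGCUCGCU-3'

RNA polymerase reads the template 3'→5' and synthesizes mRNA 5'→3' by base-pairing (A→U, T→A, G↔C). The complement of the template is TCGCTCGCTTGACAGGACGTGTATGAAAACTTGCTAACCTCGATCTGAATTAGGGTTATAAAGTGAACATTAGAATAGAC; antiparallel, so 5'→3' the coding strand is CAGATAAGATTACAAGTGAAATATTGGGATTAAGTCTAGCTCCAATCGTTCAAAAGTATGTGCAGGACAGTTCGCTCGCT. Replace T with U for the mRNA.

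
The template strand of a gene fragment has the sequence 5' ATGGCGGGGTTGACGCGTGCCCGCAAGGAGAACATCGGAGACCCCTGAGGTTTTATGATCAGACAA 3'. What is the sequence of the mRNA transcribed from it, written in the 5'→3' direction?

The mRNA has the sequence of the coding strand (reverse complement of the template) with T→U. Reverse complement of ATGGCGGGGTTGACGCGTGCCCGCAAGGAGAACATCGGAGACCCCTGAGGTTTTATGATCAGACAA is TTGTCTGATCATAAAACCTCAGGGGTCTCCGATGTTCTCCTTGCGGGCACGCGTCAACCCCGCCAT; then T→U.

5'-UUGUCUGAUCAUAAAACCUCAGGGGUCUCCGAUGUUCUCCUUGCGGGCACGCGUCAACCCCGCCAU-3'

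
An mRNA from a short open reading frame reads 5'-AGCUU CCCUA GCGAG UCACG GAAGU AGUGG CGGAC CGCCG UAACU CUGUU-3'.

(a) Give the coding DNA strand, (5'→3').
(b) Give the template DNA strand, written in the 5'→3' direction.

(a) 5'-AGCTTCCCTAGCGAGTCACGGAAGTAGTGGCGGACCGCCGTAACTCTGTT-3'
(b) 5'-AACAGAGTTACGGCGGTCCGCCACTACTTCCGTGACTCGCTAGGGAAGCT-3'

(a) The coding strand matches the mRNA with U→T.
(b) The template strand is the reverse complement of the coding strand.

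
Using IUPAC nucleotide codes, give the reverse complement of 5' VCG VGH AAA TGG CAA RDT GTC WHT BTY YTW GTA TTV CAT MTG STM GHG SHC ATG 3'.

5'-CATGDSCDCKASCAKATGBAATACWARRAVADWGACAHYTTGCCATTTDCBCGB-3'

Standard pairs A↔T, G↔C; ambiguity codes pair R↔Y, M↔K, W↔W, S↔S, B↔V, D↔H. Complement (BGCBCDTTTACCGTTYHACAGWDAVARRAWCATAABGTAKACSAKCDCSDGTAC), then reverse for 5'→3'.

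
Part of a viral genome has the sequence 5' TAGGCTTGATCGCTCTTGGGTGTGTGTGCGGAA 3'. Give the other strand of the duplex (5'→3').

5'-TTCCGCACACACACCCAAGAGCGATCAAGCCTA-3'

The complement of TAGGCTTGATCGCTCTTGGGTGTGTGTGCGGAA is ATCCGAACTAGCGAGAACCCACACACACGCCTT (A↔T, G↔C). DNA strands are antiparallel, so the complementary strand runs 3'→5'; reversing gives the 5'→3' form.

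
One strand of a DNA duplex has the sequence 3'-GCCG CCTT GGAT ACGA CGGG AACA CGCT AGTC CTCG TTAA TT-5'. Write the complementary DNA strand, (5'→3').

5′-CGGCGGAACCTATGCTGCCCTTGTGCGATCAGGAGCAATTAA-3′

The strand is given 3'→5', so its complement runs 5'→3' in the same left-to-right order: pair each base A↔T, G↔C.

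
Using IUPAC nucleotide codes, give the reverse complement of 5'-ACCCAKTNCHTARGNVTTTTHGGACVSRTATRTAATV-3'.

5'-BATTAYATAYSBGTCCDAAAABNCYTADGNAMTGGGT-3'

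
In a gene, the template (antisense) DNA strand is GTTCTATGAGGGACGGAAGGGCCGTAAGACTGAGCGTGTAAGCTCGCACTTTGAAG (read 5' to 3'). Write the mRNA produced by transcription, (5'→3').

5'-CUUCAAAGUGCGAGCUUACACGCUCAGUCUUACGGCCCUUCCGUCCCUCAUAGAAC-3'

The mRNA has the sequence of the coding strand (reverse complement of the template) with T→U. Reverse complement of GTTCTATGAGGGACGGAAGGGCCGTAAGACTGAGCGTGTAAGCTCGCACTTTGAAG is CTTCAAAGTGCGAGCTTACACGCTCAGTCTTACGGCCCTTCCGTCCCTCATAGAAC; then T→U.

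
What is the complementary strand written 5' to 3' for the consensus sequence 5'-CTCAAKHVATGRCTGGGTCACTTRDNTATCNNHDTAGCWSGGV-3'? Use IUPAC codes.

Standard pairs A↔T, G↔C; ambiguity codes pair R↔Y, K↔M, W↔W, S↔S, D↔H, V↔B, N↔N. Complement (GAGTTMDBTACYGACCCAGTGAAYHNATAGNNDHATCGWSCCB), then reverse for 5'→3'.

5'-BCCSWGCTAHDNNGATANHYAAGTGACCCAGYCATBDMTTGAG-3'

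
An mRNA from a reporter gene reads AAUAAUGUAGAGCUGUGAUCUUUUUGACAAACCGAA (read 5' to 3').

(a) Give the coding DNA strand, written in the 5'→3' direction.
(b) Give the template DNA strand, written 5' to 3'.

(a) The coding strand matches the mRNA with U→T.
(b) The template strand is the reverse complement of the coding strand.

(a) 5'-AATAATGTAGAGCTGTGATCTTTTTGACAAACCGAA-3'
(b) 5'-TTCGGTTTGTCAAAAAGATCACAGCTCTACATTATT-3'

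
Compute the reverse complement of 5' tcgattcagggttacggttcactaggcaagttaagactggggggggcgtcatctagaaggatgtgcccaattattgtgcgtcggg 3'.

5'-CCCGACGCACAATAATTGGGCACATCCTTCTAGATGACGCCCCCCCCAGTCTTAACTTGCCTAGTGAACCGTAACCCTGAATCGA-3'

Reading the sequence 3'→5' and pairing each base (A↔T, G↔C) gives the reverse complement directly.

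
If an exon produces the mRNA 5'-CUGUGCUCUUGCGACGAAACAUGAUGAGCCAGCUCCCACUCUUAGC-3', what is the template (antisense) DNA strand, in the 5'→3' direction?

Replace U with T to get the coding DNA strand: CTGTGCTCTTGCGACGAAACATGATGAGCCAGCTCCCACTCTTAGC. The template strand is its reverse complement (complement GACACGAGAACGCTGCTTTGTACTACTCGGTCGAGGGTGAGAATCG, then reverse).

5′-GCTAAGAGTGGGAGCTGGCTCATCATGTTTCGTCGCAAGAGCACAG-3′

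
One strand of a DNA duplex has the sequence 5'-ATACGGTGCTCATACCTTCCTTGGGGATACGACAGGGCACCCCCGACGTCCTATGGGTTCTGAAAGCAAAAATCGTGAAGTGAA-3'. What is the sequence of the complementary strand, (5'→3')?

Pairing A↔T and G↔C gives TATGCCACGAGTATGGAAGGAACCCCTATGCTGTCCCGTGGGGGCTGCAGGATACCCAAGACTTTCGTTTTTAGCACTTCACTT, running 3'→5'. Reverse for the 5'→3' convention.

5'-TTCACTTCACGATTTTTGCTTTCAGAACCCATAGGACGTCGGGGGTGCCCTGTCGTATCCCCAAGGAAGGTATGAGCACCGTAT-3'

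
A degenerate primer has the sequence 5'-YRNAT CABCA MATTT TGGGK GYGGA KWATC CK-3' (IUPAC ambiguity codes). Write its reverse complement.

5'-MGGATWMTCCRCMCCCAAAATKTGVTGATNYR-3'

Standard pairs A↔T, G↔C; ambiguity codes pair R↔Y, M↔K, W↔W, B↔V, N↔N. Complement (RYNTAGTVGTKTAAAACCCMCRCCTMWTAGGM), then reverse for 5'→3'.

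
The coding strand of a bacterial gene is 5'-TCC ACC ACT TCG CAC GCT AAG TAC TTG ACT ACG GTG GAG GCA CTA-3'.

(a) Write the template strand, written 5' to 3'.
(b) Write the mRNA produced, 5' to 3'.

(a) 5′-TAGTGCCTCCACCGTAGTCAAGTACTTAGCGTGCGAAGTGGTGGA-3′
(b) 5'-UCCACCACUUCGCACGCUAAGUACUUGACUACGGUGGAGGCACUA-3'

(a) The template strand is the reverse complement of the coding strand: complement AGGTGGTGAAGCGTGCGATTCATGAACTGATGCCACCTCCGTGAT, then reverse.
(b) mRNA matches the coding strand with T→U.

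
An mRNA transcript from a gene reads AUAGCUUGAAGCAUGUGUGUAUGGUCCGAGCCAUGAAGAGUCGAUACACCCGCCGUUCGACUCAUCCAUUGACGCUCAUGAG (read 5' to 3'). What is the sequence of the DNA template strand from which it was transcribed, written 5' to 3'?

5'-CTCATGAGCGTCAATGGATGAGTCGAACGGCGGGTGTATCGACTCTTCATGGCTCGGACCATACACACATGCTTCAAGCTAT-3'

Replace U with T to get the coding DNA strand: ATAGCTTGAAGCATGTGTGTATGGTCCGAGCCATGAAGAGTCGATACACCCGCCGTTCGACTCATCCATTGACGCTCATGAG. The template strand is its reverse complement (complement TATCGAACTTCGTACACACATACCAGGCTCGGTACTTCTCAGCTATGTGGGCGGCAAGCTGAGTAGGTAACTGCGAGTACTC, then reverse).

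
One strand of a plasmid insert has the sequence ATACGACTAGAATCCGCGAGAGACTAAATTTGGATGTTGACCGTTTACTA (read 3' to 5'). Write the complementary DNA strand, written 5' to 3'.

The strand is given 3'→5', so its complement runs 5'→3' in the same left-to-right order: pair each base A↔T, G↔C.

5'-TATGCTGATCTTAGGCGCTCTCTGATTTAAACCTACAACTGGCAAATGAT-3'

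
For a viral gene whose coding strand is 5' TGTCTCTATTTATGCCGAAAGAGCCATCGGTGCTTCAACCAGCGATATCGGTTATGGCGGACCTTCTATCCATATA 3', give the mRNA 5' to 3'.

mRNA has the coding-strand sequence with U in place of T.

5'-UGUCUCUAUUUAUGCCGAAAGAGCCAUCGGUGCUUCAACCAGCGAUAUCGGUUAUGGCGGACCUUCUAUCCAUAUA-3'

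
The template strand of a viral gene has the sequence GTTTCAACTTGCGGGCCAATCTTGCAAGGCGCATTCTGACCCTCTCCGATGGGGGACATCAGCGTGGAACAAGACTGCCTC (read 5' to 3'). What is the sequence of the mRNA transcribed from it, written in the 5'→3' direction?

5'-GAGGCAGUCUUGUUCCACGCUGAUGUCCCCCAUCGGAGAGGGUCAGAAUGCGCCUUGCAAGAUUGGCCCGCAAGUUGAAAC-3'

The mRNA has the sequence of the coding strand (reverse complement of the template) with T→U. Reverse complement of GTTTCAACTTGCGGGCCAATCTTGCAAGGCGCATTCTGACCCTCTCCGATGGGGGACATCAGCGTGGAACAAGACTGCCTC is GAGGCAGTCTTGTTCCACGCTGATGTCCCCCATCGGAGAGGGTCAGAATGCGCCTTGCAAGATTGGCCCGCAAGTTGAAAC; then T→U.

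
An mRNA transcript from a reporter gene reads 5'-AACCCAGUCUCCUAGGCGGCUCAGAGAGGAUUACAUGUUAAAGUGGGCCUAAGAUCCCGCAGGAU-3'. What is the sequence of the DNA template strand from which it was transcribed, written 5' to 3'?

Replace U with T to get the coding DNA strand: AACCCAGTCTCCTAGGCGGCTCAGAGAGGATTACATGTTAAAGTGGGCCTAAGATCCCGCAGGAT. The template strand is its reverse complement (complement TTGGGTCAGAGGATCCGCCGAGTCTCTCCTAATGTACAATTTCACCCGGATTCTAGGGCGTCCTA, then reverse).

5'-ATCCTGCGGGATCTTAGGCCCACTTTAACATGTAATCCTCTCTGAGCCGCCTAGGAGACTGGGTT-3'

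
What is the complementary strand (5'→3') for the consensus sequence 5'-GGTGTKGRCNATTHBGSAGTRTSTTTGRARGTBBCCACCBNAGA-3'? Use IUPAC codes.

5′-TCTNVGGTGGVVACYTYCAAASAYACTSCVDAATNGYCMACACC-3′

Standard pairs A↔T, G↔C; ambiguity codes pair R↔Y, K↔M, S↔S, B↔V, H↔D, N↔N. Complement (CCACAMCYGNTAADVCSTCAYASAAACYTYCAVVGGTGGVNTCT), then reverse for 5'→3'.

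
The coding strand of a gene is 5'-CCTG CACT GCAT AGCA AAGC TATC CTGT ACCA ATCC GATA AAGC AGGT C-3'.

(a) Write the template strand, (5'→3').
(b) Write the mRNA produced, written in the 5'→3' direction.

(a) 5'-GACCTGCTTTATCGGATTGGTACAGGATAGCTTTGCTATGCAGTGCAGG-3'
(b) 5′-CCUGCACUGCAUAGCAAAGCUAUCCUGUACCAAUCCGAUAAAGCAGGUC-3′

(a) The template strand is the reverse complement of the coding strand: complement GGACGTGACGTATCGTTTCGATAGGACATGGTTAGGCTATTTCGTCCAG, then reverse.
(b) mRNA matches the coding strand with T→U.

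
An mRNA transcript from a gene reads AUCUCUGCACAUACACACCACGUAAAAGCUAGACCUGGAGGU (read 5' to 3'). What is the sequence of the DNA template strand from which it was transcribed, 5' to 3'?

5′-ACCTCCAGGTCTAGCTTTTACGTGGTGTGTATGTGCAGAGAT-3′

Replace U with T to get the coding DNA strand: ATCTCTGCACATACACACCACGTAAAAGCTAGACCTGGAGGT. The template strand is its reverse complement (complement TAGAGACGTGTATGTGTGGTGCATTTTCGATCTGGACCTCCA, then reverse).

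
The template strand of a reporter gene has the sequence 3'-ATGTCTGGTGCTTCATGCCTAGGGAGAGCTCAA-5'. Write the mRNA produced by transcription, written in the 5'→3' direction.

Reading the template 3'→5' as shown, RNA polymerase pairs each base (A→U, T→A, G↔C) to build mRNA 5'→3' directly.

5'-UACAGACCACGAAGUACGGAUCCCUCUCGAGUU-3'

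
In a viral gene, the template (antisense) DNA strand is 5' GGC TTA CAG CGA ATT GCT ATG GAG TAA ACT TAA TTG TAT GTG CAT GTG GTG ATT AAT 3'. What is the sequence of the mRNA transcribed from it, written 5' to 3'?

The mRNA has the sequence of the coding strand (reverse complement of the template) with T→U. Reverse complement of GGCTTACAGCGAATTGCTATGGAGTAAACTTAATTGTATGTGCATGTGGTGATTAAT is ATTAATCACCACATGCACATACAATTAAGTTTACTCCATAGCAATTCGCTGTAAGCC; then T→U.

5′-AUUAAUCACCACAUGCACAUACAAUUAAGUUUACUCCAUAGCAAUUCGCUGUAAGCC-3′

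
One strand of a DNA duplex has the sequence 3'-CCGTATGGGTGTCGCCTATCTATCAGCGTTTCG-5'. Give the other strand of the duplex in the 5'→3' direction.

5'-GGCATACCCACAGCGGATAGATAGTCGCAAAGC-3'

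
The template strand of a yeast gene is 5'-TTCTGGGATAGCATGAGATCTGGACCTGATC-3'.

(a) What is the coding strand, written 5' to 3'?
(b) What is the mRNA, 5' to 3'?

(a) The coding strand is the reverse complement of the template: complement AAGACCCTATCGTACTCTAGACCTGGACTAG, then reverse.
(b) mRNA has the coding-strand sequence with T→U.

(a) 5′-GATCAGGTCCAGATCTCATGCTATCCCAGAA-3′
(b) 5'-GAUCAGGUCCAGAUCUCAUGCUAUCCCAGAA-3'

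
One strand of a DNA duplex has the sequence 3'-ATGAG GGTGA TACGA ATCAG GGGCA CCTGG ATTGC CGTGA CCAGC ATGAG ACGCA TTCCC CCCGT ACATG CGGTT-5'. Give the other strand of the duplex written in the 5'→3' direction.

The strand is given 3'→5', so its complement runs 5'→3' in the same left-to-right order: pair each base A↔T, G↔C.

5'-TACTCCCACTATGCTTAGTCCCCGTGGACCTAACGGCACTGGTCGTACTCTGCGTAAGGGGGGCATGTACGCCAA-3'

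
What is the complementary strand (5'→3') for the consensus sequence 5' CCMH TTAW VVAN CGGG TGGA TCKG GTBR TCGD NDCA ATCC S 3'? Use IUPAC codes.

5'-SGGATTGHNHCGAYVACCMGATCCACCCGNTBBWTAADKGG-3'

Standard pairs A↔T, G↔C; ambiguity codes pair R↔Y, M↔K, W↔W, S↔S, B↔V, D↔H, N↔N. Complement (GGKDAATWBBTNGCCCACCTAGMCCAVYAGCHNHGTTAGGS), then reverse for 5'→3'.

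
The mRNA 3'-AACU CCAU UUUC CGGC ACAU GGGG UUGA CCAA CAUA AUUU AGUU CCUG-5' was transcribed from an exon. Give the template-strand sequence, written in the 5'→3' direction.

Written 5'→3' the mRNA is GUCCUUGAUUUAAUACAACCAGUUGGGGUACACGGCCUUUUACCUCAA, so the coding DNA strand is GTCCTTGATTTAATACAACCAGTTGGGGTACACGGCCTTTTACCTCAA. The template is its reverse complement.

5'-TTGAGGTAAAAGGCCGTGTACCCCAACTGGTTGTATTAAATCAAGGAC-3'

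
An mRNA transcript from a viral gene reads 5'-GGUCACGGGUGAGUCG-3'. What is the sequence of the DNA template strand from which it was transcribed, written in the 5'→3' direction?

Replace U with T to get the coding DNA strand: GGTCACGGGTGAGTCG. The template strand is its reverse complement (complement CCAGTGCCCACTCAGC, then reverse).

5'-CGACTCACCCGTGACC-3'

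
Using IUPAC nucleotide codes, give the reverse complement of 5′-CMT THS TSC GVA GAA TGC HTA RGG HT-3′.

5'-ADCCYTADGCATTCTBCGSASDAAKG-3'

Standard pairs A↔T, G↔C; ambiguity codes pair R↔Y, M↔K, S↔S, H↔D, V↔B. Complement (GKAADSASGCBTCTTACGDATYCCDA), then reverse for 5'→3'.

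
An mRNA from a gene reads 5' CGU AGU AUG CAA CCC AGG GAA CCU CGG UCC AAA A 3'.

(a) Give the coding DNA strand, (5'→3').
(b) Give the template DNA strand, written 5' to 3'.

(a) 5'-CGTAGTATGCAACCCAGGGAACCTCGGTCCAAAA-3'
(b) 5′-TTTTGGACCGAGGTTCCCTGGGTTGCATACTACG-3′

(a) The coding strand matches the mRNA with U→T.
(b) The template strand is the reverse complement of the coding strand.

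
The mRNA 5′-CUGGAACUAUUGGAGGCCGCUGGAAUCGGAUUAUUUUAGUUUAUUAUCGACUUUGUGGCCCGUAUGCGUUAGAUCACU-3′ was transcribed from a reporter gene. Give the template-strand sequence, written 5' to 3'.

Replace U with T to get the coding DNA strand: CTGGAACTATTGGAGGCCGCTGGAATCGGATTATTTTAGTTTATTATCGACTTTGTGGCCCGTATGCGTTAGATCACT. The template strand is its reverse complement (complement GACCTTGATAACCTCCGGCGACCTTAGCCTAATAAAATCAAATAATAGCTGAAACACCGGGCATACGCAATCTAGTGA, then reverse).

5′-AGTGATCTAACGCATACGGGCCACAAAGTCGATAATAAACTAAAATAATCCGATTCCAGCGGCCTCCAATAGTTCCAG-3′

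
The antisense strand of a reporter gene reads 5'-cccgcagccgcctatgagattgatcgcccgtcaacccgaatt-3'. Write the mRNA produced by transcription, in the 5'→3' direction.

5'-AAUUCGGGUUGACGGGCGAUCAAUCUCAUAGGCGGCUGCGGG-3'

The mRNA has the sequence of the coding strand (reverse complement of the template) with T→U. Reverse complement of CCCGCAGCCGCCTATGAGATTGATCGCCCGTCAACCCGAATT is AATTCGGGTTGACGGGCGATCAATCTCATAGGCGGCTGCGGG; then T→U.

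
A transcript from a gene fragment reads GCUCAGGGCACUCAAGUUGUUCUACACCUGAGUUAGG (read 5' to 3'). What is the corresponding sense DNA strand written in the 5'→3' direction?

5'-GCTCAGGGCACTCAAGTTGTTCTACACCTGAGTTAGG-3'

The coding DNA strand has the same 5'→3' sequence as the mRNA with U replaced by T.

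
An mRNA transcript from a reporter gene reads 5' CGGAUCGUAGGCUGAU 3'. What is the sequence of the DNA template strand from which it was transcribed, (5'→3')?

Replace U with T to get the coding DNA strand: CGGATCGTAGGCTGAT. The template strand is its reverse complement (complement GCCTAGCATCCGACTA, then reverse).

5′-ATCAGCCTACGATCCG-3′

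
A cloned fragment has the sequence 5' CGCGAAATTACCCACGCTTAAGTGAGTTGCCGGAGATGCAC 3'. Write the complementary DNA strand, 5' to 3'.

The complement of CGCGAAATTACCCACGCTTAAGTGAGTTGCCGGAGATGCAC is GCGCTTTAATGGGTGCGAATTCACTCAACGGCCTCTACGTG (A↔T, G↔C). DNA strands are antiparallel, so the complementary strand runs 3'→5'; reversing gives the 5'→3' form.

5′-GTGCATCTCCGGCAACTCACTTAAGCGTGGGTAATTTCGCG-3′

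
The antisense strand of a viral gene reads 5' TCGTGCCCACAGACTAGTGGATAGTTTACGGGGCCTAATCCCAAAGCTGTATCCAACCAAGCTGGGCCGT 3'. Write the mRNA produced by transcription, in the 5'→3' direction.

5'-ACGGCCCAGCUUGGUUGGAUACAGCUUUGGGAUUAGGCCCCGUAAACUAUCCACUAGUCUGUGGGCACGA-3'

The mRNA has the sequence of the coding strand (reverse complement of the template) with T→U. Reverse complement of TCGTGCCCACAGACTAGTGGATAGTTTACGGGGCCTAATCCCAAAGCTGTATCCAACCAAGCTGGGCCGT is ACGGCCCAGCTTGGTTGGATACAGCTTTGGGATTAGGCCCCGTAAACTATCCACTAGTCTGTGGGCACGA; then T→U.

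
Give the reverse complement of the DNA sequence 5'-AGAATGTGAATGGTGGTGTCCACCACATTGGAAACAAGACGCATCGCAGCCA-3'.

Complement each base (A↔T, G↔C): TCTTACACTTACCACCACAGGTGGTGTAACCTTTGTTCTGCGTAGCGTCGGT. Then reverse.

5′-TGGCTGCGATGCGTCTTGTTTCCAATGTGGTGGACACCACCATTCACATTCT-3′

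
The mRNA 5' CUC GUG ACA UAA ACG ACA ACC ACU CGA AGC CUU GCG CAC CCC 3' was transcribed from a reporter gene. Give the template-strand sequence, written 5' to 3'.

Replace U with T to get the coding DNA strand: CTCGTGACATAAACGACAACCACTCGAAGCCTTGCGCACCCC. The template strand is its reverse complement (complement GAGCACTGTATTTGCTGTTGGTGAGCTTCGGAACGCGTGGGG, then reverse).

5'-GGGGTGCGCAAGGCTTCGAGTGGTTGTCGTTTATGTCACGAG-3'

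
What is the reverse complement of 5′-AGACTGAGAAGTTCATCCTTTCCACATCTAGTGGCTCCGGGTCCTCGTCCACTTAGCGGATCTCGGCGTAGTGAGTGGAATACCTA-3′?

5'-TAGGTATTCCACTCACTACGCCGAGATCCGCTAAGTGGACGAGGACCCGGAGCCACTAGATGTGGAAAGGATGAACTTCTCAGTCT-3'

Reading the sequence 3'→5' and pairing each base (A↔T, G↔C) gives the reverse complement directly.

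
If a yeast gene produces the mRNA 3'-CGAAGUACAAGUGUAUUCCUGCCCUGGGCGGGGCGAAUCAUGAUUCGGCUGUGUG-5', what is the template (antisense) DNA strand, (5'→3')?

Written 5'→3' the mRNA is GUGUGUCGGCUUAGUACUAAGCGGGGCGGGUCCCGUCCUUAUGUGAACAUGAAGC, so the coding DNA strand is GTGTGTCGGCTTAGTACTAAGCGGGGCGGGTCCCGTCCTTATGTGAACATGAAGC. The template is its reverse complement.

5'-GCTTCATGTTCACATAAGGACGGGACCCGCCCCGCTTAGTACTAAGCCGACACAC-3'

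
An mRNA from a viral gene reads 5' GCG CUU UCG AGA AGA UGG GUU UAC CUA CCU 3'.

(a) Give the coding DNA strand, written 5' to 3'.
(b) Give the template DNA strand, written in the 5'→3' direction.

(a) The coding strand matches the mRNA with U→T.
(b) The template strand is the reverse complement of the coding strand.

(a) 5′-GCGCTTTCGAGAAGATGGGTTTACCTACCT-3′
(b) 5'-AGGTAGGTAAACCCATCTTCTCGAAAGCGC-3'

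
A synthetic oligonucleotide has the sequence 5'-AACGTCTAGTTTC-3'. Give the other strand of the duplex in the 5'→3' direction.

5'-GAAACTAGACGTT-3'

Pairing A↔T and G↔C gives TTGCAGATCAAAG, running 3'→5'. Reverse for the 5'→3' convention.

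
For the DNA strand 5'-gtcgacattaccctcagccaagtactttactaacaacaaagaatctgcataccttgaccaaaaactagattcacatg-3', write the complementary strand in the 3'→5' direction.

3′-CAGCTGTAATGGGAGTCGGTTCATGAAATGATTGTTGTTTCTTAGACGTATGGAACTGGTTTTTGATCTAAGTGTAC-5′

Base-pairing A↔T, G↔C gives the complement. The complementary strand is antiparallel, so paired with a 5'→3' strand it runs 3'→5'.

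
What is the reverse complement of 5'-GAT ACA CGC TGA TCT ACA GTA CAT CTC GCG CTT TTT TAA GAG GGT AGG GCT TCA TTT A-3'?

5'-TAAATGAAGCCCTACCCTCTTAAAAAAGCGCGAGATGTACTGTAGATCAGCGTGTATC-3'

Reading the sequence 3'→5' and pairing each base (A↔T, G↔C) gives the reverse complement directly.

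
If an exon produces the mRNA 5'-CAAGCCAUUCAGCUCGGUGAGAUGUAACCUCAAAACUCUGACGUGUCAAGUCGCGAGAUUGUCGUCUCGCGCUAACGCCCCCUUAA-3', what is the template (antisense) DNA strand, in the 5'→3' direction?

5′-TTAAGGGGGCGTTAGCGCGAGACGACAATCTCGCGACTTGACACGTCAGAGTTTTGAGGTTACATCTCACCGAGCTGAATGGCTTG-3′

Replace U with T to get the coding DNA strand: CAAGCCATTCAGCTCGGTGAGATGTAACCTCAAAACTCTGACGTGTCAAGTCGCGAGATTGTCGTCTCGCGCTAACGCCCCCTTAA. The template strand is its reverse complement (complement GTTCGGTAAGTCGAGCCACTCTACATTGGAGTTTTGAGACTGCACAGTTCAGCGCTCTAACAGCAGAGCGCGATTGCGGGGGAATT, then reverse).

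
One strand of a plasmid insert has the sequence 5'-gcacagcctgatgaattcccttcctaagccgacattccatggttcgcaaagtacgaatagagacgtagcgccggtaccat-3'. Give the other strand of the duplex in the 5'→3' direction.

The complement of GCACAGCCTGATGAATTCCCTTCCTAAGCCGACATTCCATGGTTCGCAAAGTACGAATAGAGACGTAGCGCCGGTACCAT is CGTGTCGGACTACTTAAGGGAAGGATTCGGCTGTAAGGTACCAAGCGTTTCATGCTTATCTCTGCATCGCGGCCATGGTA (A↔T, G↔C). DNA strands are antiparallel, so the complementary strand runs 3'→5'; reversing gives the 5'→3' form.

5'-ATGGTACCGGCGCTACGTCTCTATTCGTACTTTGCGAACCATGGAATGTCGGCTTAGGAAGGGAATTCATCAGGCTGTGC-3'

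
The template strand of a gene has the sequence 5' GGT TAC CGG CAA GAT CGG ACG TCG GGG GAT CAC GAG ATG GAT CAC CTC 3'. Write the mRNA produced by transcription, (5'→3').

The mRNA has the sequence of the coding strand (reverse complement of the template) with T→U. Reverse complement of GGTTACCGGCAAGATCGGACGTCGGGGGATCACGAGATGGATCACCTC is GAGGTGATCCATCTCGTGATCCCCCGACGTCCGATCTTGCCGGTAACC; then T→U.

5'-GAGGUGAUCCAUCUCGUGAUCCCCCGACGUCCGAUCUUGCCGGUAACC-3'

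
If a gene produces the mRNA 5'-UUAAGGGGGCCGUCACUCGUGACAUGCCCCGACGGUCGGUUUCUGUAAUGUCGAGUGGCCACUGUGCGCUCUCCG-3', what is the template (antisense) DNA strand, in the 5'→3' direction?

5'-CGGAGAGCGCACAGTGGCCACTCGACATTACAGAAACCGACCGTCGGGGCATGTCACGAGTGACGGCCCCCTTAA-3'

Replace U with T to get the coding DNA strand: TTAAGGGGGCCGTCACTCGTGACATGCCCCGACGGTCGGTTTCTGTAATGTCGAGTGGCCACTGTGCGCTCTCCG. The template strand is its reverse complement (complement AATTCCCCCGGCAGTGAGCACTGTACGGGGCTGCCAGCCAAAGACATTACAGCTCACCGGTGACACGCGAGAGGC, then reverse).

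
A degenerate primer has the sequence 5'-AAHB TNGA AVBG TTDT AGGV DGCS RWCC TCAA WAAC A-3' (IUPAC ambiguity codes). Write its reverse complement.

Standard pairs A↔T, G↔C; ambiguity codes pair R↔Y, W↔W, S↔S, B↔V, D↔H, N↔N. Complement (TTDVANCTTBVCAAHATCCBHCGSYWGGAGTTWTTGT), then reverse for 5'→3'.

5'-TGTTWTTGAGGWYSGCHBCCTAHAACVBTTCNAVDTT-3'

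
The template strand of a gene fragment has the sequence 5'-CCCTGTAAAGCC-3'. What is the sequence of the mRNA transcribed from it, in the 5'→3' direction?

RNA polymerase reads the template 3'→5' and synthesizes mRNA 5'→3' by base-pairing (A→U, T→A, G↔C). The complement of the template is GGGACATTTCGG; antiparallel, so 5'→3' the coding strand is GGCTTTACAGGG. Replace T with U for the mRNA.

5'-GGCUUUACAGGG-3'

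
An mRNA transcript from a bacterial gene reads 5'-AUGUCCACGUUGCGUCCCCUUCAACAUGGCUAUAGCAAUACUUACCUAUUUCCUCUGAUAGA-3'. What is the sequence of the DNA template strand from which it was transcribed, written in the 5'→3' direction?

Replace U with T to get the coding DNA strand: ATGTCCACGTTGCGTCCCCTTCAACATGGCTATAGCAATACTTACCTATTTCCTCTGATAGA. The template strand is its reverse complement (complement TACAGGTGCAACGCAGGGGAAGTTGTACCGATATCGTTATGAATGGATAAAGGAGACTATCT, then reverse).

5′-TCTATCAGAGGAAATAGGTAAGTATTGCTATAGCCATGTTGAAGGGGACGCAACGTGGACAT-3′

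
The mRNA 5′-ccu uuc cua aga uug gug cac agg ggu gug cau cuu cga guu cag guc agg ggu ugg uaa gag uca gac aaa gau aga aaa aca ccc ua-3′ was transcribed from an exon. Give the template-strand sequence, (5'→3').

Replace U with T to get the coding DNA strand: CCTTTCCTAAGATTGGTGCACAGGGGTGTGCATCTTCGAGTTCAGGTCAGGGGTTGGTAAGAGTCAGACAAAGATAGAAAAACACCCTA. The template strand is its reverse complement (complement GGAAAGGATTCTAACCACGTGTCCCCACACGTAGAAGCTCAAGTCCAGTCCCCAACCATTCTCAGTCTGTTTCTATCTTTTTGTGGGAT, then reverse).

5'-TAGGGTGTTTTTCTATCTTTGTCTGACTCTTACCAACCCCTGACCTGAACTCGAAGATGCACACCCCTGTGCACCAATCTTAGGAAAGG-3'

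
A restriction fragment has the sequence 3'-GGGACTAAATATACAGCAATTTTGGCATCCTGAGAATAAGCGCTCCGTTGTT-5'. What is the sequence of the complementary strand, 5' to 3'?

The strand is given 3'→5', so its complement runs 5'→3' in the same left-to-right order: pair each base A↔T, G↔C.

5'-CCCTGATTTATATGTCGTTAAAACCGTAGGACTCTTATTCGCGAGGCAACAA-3'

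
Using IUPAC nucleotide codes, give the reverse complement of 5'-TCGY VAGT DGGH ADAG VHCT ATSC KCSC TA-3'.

Standard pairs A↔T, G↔C; ambiguity codes pair Y↔R, K↔M, S↔S, D↔H, V↔B. Complement (AGCRBTCAHCCDTHTCBDGATASGMGSGAT), then reverse for 5'→3'.

5'-TAGSGMGSATAGDBCTHTDCCHACTBRCGA-3'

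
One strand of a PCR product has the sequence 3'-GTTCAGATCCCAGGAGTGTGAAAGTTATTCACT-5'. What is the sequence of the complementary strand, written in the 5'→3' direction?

5′-CAAGTCTAGGGTCCTCACACTTTCAATAAGTGA-3′

The strand is given 3'→5', so its complement runs 5'→3' in the same left-to-right order: pair each base A↔T, G↔C.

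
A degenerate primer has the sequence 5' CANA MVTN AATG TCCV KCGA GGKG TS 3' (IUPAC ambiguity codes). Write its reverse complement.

5'-SACMCCTCGMBGGACATTNABKTNTG-3'

Standard pairs A↔T, G↔C; ambiguity codes pair M↔K, S↔S, V↔B, N↔N. Complement (GTNTKBANTTACAGGBMGCTCCMCAS), then reverse for 5'→3'.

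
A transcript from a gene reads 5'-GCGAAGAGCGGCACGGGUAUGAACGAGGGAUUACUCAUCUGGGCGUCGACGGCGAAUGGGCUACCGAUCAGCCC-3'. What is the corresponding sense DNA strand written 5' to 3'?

5′-GCGAAGAGCGGCACGGGTATGAACGAGGGATTACTCATCTGGGCGTCGACGGCGAATGGGCTACCGATCAGCCC-3′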